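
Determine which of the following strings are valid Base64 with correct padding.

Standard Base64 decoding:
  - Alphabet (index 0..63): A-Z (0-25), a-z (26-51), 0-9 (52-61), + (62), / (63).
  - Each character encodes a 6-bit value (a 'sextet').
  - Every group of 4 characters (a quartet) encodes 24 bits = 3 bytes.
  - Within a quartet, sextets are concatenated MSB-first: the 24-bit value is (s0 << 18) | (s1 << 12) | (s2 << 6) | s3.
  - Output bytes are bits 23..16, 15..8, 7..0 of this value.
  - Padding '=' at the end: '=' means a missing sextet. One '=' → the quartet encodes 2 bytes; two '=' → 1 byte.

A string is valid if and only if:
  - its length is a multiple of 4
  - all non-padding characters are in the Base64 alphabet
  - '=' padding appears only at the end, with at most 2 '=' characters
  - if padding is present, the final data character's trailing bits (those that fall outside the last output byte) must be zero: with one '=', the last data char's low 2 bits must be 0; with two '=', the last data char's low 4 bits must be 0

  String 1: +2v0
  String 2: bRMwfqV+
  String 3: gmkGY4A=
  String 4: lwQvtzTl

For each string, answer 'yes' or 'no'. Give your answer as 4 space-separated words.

Answer: yes yes yes yes

Derivation:
String 1: '+2v0' → valid
String 2: 'bRMwfqV+' → valid
String 3: 'gmkGY4A=' → valid
String 4: 'lwQvtzTl' → valid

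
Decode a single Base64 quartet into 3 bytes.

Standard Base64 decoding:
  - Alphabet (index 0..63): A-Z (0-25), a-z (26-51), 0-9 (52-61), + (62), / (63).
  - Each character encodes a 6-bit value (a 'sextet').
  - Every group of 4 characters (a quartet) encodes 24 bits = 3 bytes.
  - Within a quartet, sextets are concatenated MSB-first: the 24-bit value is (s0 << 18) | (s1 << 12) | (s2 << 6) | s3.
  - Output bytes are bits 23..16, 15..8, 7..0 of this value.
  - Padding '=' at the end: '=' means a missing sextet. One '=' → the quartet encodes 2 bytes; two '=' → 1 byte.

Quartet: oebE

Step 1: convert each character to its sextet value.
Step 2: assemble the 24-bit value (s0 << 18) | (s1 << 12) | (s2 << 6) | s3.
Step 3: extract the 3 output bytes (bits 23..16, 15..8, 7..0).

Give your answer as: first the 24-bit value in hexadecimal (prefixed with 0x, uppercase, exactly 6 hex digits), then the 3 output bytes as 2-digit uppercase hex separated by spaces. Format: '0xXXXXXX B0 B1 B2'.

Sextets: o=40, e=30, b=27, E=4
24-bit: (40<<18) | (30<<12) | (27<<6) | 4
      = 0xA00000 | 0x01E000 | 0x0006C0 | 0x000004
      = 0xA1E6C4
Bytes: (v>>16)&0xFF=A1, (v>>8)&0xFF=E6, v&0xFF=C4

Answer: 0xA1E6C4 A1 E6 C4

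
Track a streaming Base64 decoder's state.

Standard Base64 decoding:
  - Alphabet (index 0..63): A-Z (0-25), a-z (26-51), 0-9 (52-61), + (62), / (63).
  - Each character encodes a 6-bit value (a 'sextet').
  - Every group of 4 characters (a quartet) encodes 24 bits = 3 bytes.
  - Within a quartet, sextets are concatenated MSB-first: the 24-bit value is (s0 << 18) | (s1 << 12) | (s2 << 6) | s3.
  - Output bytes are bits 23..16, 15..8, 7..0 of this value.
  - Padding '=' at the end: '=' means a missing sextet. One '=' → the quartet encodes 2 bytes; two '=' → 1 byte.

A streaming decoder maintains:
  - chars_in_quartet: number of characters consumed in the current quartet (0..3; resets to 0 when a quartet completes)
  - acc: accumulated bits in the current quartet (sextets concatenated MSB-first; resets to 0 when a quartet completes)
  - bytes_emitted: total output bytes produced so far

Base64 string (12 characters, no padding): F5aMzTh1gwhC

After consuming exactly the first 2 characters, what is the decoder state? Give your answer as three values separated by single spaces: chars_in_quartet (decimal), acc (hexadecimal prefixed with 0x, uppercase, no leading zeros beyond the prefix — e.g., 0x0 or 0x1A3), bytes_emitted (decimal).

Answer: 2 0x179 0

Derivation:
After char 0 ('F'=5): chars_in_quartet=1 acc=0x5 bytes_emitted=0
After char 1 ('5'=57): chars_in_quartet=2 acc=0x179 bytes_emitted=0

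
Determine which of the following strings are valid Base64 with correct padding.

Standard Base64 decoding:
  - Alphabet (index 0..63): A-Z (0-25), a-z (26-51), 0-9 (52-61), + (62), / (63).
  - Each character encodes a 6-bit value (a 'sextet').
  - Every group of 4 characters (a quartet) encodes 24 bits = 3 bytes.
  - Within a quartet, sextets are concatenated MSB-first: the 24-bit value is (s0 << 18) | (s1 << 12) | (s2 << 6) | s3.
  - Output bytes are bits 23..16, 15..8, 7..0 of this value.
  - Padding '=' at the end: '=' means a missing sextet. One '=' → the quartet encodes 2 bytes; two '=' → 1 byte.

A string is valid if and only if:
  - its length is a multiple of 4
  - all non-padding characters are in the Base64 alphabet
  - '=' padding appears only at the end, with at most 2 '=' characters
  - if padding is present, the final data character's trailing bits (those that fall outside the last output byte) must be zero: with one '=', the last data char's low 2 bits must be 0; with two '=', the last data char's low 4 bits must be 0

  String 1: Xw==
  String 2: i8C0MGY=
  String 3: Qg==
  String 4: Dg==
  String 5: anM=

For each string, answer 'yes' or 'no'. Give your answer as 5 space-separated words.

Answer: yes yes yes yes yes

Derivation:
String 1: 'Xw==' → valid
String 2: 'i8C0MGY=' → valid
String 3: 'Qg==' → valid
String 4: 'Dg==' → valid
String 5: 'anM=' → valid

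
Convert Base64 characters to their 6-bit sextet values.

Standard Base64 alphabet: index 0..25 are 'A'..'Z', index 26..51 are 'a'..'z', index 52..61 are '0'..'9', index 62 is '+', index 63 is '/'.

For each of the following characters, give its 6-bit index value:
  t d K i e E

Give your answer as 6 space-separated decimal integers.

Answer: 45 29 10 34 30 4

Derivation:
't': a..z range, 26 + ord('t') − ord('a') = 45
'd': a..z range, 26 + ord('d') − ord('a') = 29
'K': A..Z range, ord('K') − ord('A') = 10
'i': a..z range, 26 + ord('i') − ord('a') = 34
'e': a..z range, 26 + ord('e') − ord('a') = 30
'E': A..Z range, ord('E') − ord('A') = 4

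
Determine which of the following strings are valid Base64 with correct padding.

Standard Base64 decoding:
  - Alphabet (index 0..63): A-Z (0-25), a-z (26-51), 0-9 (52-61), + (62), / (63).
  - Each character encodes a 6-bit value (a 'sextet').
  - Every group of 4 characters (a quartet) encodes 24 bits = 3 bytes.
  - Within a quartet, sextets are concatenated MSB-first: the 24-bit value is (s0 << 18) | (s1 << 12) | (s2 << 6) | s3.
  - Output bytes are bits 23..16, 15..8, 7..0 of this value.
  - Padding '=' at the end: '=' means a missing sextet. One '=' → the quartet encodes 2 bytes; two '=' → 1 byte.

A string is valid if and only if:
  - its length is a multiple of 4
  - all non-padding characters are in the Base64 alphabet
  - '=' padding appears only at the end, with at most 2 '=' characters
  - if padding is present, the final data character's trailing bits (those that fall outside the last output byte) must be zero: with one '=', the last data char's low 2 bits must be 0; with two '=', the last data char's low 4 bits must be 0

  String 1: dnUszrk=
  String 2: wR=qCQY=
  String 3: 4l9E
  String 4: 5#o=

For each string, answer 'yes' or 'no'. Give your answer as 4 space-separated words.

String 1: 'dnUszrk=' → valid
String 2: 'wR=qCQY=' → invalid (bad char(s): ['=']; '=' in middle)
String 3: '4l9E' → valid
String 4: '5#o=' → invalid (bad char(s): ['#'])

Answer: yes no yes no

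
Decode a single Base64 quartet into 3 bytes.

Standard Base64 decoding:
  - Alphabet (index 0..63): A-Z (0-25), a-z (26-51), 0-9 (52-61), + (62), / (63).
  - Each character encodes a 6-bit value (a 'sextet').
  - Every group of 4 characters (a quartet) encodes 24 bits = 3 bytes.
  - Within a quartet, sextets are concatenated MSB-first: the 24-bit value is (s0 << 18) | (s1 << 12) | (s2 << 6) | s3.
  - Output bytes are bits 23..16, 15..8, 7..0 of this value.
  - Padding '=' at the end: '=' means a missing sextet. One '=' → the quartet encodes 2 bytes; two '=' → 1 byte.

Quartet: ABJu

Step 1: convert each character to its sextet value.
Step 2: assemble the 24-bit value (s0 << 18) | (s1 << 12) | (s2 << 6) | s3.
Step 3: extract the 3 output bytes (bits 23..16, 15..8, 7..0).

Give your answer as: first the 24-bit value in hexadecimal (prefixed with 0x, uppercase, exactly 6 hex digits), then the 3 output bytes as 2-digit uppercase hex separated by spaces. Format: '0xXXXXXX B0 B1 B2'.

Answer: 0x00126E 00 12 6E

Derivation:
Sextets: A=0, B=1, J=9, u=46
24-bit: (0<<18) | (1<<12) | (9<<6) | 46
      = 0x000000 | 0x001000 | 0x000240 | 0x00002E
      = 0x00126E
Bytes: (v>>16)&0xFF=00, (v>>8)&0xFF=12, v&0xFF=6E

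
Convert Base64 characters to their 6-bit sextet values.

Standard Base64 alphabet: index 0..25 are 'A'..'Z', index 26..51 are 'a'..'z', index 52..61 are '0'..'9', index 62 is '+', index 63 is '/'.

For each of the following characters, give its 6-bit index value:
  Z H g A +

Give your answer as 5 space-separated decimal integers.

Answer: 25 7 32 0 62

Derivation:
'Z': A..Z range, ord('Z') − ord('A') = 25
'H': A..Z range, ord('H') − ord('A') = 7
'g': a..z range, 26 + ord('g') − ord('a') = 32
'A': A..Z range, ord('A') − ord('A') = 0
'+': index 62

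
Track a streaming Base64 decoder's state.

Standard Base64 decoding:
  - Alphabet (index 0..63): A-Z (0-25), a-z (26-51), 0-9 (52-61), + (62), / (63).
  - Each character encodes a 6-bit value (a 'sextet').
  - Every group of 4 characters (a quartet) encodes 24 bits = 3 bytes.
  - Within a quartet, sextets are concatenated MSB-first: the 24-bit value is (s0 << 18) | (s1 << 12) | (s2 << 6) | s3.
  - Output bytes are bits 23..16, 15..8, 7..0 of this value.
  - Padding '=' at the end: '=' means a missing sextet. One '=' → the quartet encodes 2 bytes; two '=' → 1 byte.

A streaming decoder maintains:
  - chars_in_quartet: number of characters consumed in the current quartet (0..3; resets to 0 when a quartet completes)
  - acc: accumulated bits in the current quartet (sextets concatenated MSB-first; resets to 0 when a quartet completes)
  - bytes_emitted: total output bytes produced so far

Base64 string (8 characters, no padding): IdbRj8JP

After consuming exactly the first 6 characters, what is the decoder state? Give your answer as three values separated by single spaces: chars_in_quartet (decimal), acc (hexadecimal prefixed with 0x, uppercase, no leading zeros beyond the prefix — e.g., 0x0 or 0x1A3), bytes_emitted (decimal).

Answer: 2 0x8FC 3

Derivation:
After char 0 ('I'=8): chars_in_quartet=1 acc=0x8 bytes_emitted=0
After char 1 ('d'=29): chars_in_quartet=2 acc=0x21D bytes_emitted=0
After char 2 ('b'=27): chars_in_quartet=3 acc=0x875B bytes_emitted=0
After char 3 ('R'=17): chars_in_quartet=4 acc=0x21D6D1 -> emit 21 D6 D1, reset; bytes_emitted=3
After char 4 ('j'=35): chars_in_quartet=1 acc=0x23 bytes_emitted=3
After char 5 ('8'=60): chars_in_quartet=2 acc=0x8FC bytes_emitted=3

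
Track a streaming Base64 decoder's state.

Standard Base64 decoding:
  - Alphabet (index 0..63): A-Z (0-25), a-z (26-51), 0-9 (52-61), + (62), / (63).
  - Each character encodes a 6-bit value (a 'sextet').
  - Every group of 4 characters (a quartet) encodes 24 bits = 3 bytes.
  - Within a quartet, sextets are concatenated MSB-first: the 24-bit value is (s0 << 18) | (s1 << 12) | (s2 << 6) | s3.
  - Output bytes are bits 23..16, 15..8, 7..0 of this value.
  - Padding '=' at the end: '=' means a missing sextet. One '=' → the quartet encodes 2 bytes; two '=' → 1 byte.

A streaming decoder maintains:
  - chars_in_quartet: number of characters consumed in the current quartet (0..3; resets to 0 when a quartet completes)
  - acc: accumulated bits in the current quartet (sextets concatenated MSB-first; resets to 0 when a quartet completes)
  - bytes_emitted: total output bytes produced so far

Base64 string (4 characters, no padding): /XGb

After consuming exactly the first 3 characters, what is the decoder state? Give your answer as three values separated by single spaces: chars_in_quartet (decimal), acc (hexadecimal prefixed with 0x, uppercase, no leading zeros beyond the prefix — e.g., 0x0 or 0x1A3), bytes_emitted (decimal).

After char 0 ('/'=63): chars_in_quartet=1 acc=0x3F bytes_emitted=0
After char 1 ('X'=23): chars_in_quartet=2 acc=0xFD7 bytes_emitted=0
After char 2 ('G'=6): chars_in_quartet=3 acc=0x3F5C6 bytes_emitted=0

Answer: 3 0x3F5C6 0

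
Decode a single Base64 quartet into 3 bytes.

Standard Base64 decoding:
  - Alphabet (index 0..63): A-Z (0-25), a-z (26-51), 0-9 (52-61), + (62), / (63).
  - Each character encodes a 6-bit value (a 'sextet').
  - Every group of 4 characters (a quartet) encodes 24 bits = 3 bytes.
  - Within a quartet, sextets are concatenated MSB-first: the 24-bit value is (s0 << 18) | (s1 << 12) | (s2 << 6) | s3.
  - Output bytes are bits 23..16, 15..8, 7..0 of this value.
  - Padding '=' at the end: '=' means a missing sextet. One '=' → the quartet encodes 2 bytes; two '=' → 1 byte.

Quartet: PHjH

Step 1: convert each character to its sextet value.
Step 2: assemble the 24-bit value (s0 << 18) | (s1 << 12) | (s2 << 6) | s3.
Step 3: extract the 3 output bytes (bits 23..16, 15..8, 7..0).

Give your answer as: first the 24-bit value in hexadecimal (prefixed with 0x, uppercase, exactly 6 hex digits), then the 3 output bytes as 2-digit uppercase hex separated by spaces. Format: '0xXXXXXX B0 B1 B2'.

Sextets: P=15, H=7, j=35, H=7
24-bit: (15<<18) | (7<<12) | (35<<6) | 7
      = 0x3C0000 | 0x007000 | 0x0008C0 | 0x000007
      = 0x3C78C7
Bytes: (v>>16)&0xFF=3C, (v>>8)&0xFF=78, v&0xFF=C7

Answer: 0x3C78C7 3C 78 C7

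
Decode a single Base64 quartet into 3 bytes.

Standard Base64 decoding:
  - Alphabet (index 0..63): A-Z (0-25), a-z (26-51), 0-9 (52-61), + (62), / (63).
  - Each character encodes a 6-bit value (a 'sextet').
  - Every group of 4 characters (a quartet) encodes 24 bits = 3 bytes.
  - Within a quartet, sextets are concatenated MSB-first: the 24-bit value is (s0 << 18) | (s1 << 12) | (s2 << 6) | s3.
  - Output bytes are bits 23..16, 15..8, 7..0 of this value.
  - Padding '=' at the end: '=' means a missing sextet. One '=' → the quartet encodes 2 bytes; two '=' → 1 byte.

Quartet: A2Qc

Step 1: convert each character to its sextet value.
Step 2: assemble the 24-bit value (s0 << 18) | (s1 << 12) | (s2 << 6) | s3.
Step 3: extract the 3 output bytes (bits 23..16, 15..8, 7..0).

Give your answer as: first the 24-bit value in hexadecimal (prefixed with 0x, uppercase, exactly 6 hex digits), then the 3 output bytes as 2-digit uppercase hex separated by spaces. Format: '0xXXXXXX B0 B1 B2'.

Sextets: A=0, 2=54, Q=16, c=28
24-bit: (0<<18) | (54<<12) | (16<<6) | 28
      = 0x000000 | 0x036000 | 0x000400 | 0x00001C
      = 0x03641C
Bytes: (v>>16)&0xFF=03, (v>>8)&0xFF=64, v&0xFF=1C

Answer: 0x03641C 03 64 1C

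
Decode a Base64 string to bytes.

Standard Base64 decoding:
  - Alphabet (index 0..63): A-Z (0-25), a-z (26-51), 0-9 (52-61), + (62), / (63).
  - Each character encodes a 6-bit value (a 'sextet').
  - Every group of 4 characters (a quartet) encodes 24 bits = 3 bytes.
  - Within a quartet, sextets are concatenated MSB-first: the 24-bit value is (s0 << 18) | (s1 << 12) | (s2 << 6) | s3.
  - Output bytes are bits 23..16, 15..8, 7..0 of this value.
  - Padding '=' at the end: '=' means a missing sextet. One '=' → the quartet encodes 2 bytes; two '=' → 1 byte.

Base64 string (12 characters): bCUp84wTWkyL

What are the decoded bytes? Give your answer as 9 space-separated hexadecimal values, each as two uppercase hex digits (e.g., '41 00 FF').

Answer: 6C 25 29 F3 8C 13 5A 4C 8B

Derivation:
After char 0 ('b'=27): chars_in_quartet=1 acc=0x1B bytes_emitted=0
After char 1 ('C'=2): chars_in_quartet=2 acc=0x6C2 bytes_emitted=0
After char 2 ('U'=20): chars_in_quartet=3 acc=0x1B094 bytes_emitted=0
After char 3 ('p'=41): chars_in_quartet=4 acc=0x6C2529 -> emit 6C 25 29, reset; bytes_emitted=3
After char 4 ('8'=60): chars_in_quartet=1 acc=0x3C bytes_emitted=3
After char 5 ('4'=56): chars_in_quartet=2 acc=0xF38 bytes_emitted=3
After char 6 ('w'=48): chars_in_quartet=3 acc=0x3CE30 bytes_emitted=3
After char 7 ('T'=19): chars_in_quartet=4 acc=0xF38C13 -> emit F3 8C 13, reset; bytes_emitted=6
After char 8 ('W'=22): chars_in_quartet=1 acc=0x16 bytes_emitted=6
After char 9 ('k'=36): chars_in_quartet=2 acc=0x5A4 bytes_emitted=6
After char 10 ('y'=50): chars_in_quartet=3 acc=0x16932 bytes_emitted=6
After char 11 ('L'=11): chars_in_quartet=4 acc=0x5A4C8B -> emit 5A 4C 8B, reset; bytes_emitted=9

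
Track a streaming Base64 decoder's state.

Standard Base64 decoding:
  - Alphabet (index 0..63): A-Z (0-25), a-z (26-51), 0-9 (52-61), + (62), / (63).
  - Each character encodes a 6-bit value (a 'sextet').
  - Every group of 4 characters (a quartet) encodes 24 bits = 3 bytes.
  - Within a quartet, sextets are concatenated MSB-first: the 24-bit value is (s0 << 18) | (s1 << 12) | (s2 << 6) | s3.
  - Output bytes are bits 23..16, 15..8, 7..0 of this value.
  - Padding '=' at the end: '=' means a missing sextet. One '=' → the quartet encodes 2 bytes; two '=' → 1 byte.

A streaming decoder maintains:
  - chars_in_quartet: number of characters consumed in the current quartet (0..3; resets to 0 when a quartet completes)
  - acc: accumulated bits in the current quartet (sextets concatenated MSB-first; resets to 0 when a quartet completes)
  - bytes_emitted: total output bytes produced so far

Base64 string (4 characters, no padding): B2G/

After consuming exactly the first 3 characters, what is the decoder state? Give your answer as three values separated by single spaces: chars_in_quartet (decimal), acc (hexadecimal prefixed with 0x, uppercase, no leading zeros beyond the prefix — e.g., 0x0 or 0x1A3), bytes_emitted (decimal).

Answer: 3 0x1D86 0

Derivation:
After char 0 ('B'=1): chars_in_quartet=1 acc=0x1 bytes_emitted=0
After char 1 ('2'=54): chars_in_quartet=2 acc=0x76 bytes_emitted=0
After char 2 ('G'=6): chars_in_quartet=3 acc=0x1D86 bytes_emitted=0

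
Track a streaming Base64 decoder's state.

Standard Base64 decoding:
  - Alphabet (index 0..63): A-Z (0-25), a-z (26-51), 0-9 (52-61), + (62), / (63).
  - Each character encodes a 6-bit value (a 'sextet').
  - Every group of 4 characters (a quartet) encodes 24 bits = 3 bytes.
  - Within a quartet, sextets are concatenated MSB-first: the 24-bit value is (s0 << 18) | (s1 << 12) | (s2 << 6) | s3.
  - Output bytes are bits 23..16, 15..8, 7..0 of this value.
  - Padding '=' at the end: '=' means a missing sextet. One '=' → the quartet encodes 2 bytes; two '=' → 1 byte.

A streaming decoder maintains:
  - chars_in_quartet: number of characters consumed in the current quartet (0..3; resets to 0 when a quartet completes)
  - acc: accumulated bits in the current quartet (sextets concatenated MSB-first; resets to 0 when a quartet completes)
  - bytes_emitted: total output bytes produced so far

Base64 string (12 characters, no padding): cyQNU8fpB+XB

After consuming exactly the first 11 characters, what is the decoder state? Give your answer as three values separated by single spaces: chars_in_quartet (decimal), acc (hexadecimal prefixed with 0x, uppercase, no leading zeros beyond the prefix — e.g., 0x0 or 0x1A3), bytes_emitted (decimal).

Answer: 3 0x1F97 6

Derivation:
After char 0 ('c'=28): chars_in_quartet=1 acc=0x1C bytes_emitted=0
After char 1 ('y'=50): chars_in_quartet=2 acc=0x732 bytes_emitted=0
After char 2 ('Q'=16): chars_in_quartet=3 acc=0x1CC90 bytes_emitted=0
After char 3 ('N'=13): chars_in_quartet=4 acc=0x73240D -> emit 73 24 0D, reset; bytes_emitted=3
After char 4 ('U'=20): chars_in_quartet=1 acc=0x14 bytes_emitted=3
After char 5 ('8'=60): chars_in_quartet=2 acc=0x53C bytes_emitted=3
After char 6 ('f'=31): chars_in_quartet=3 acc=0x14F1F bytes_emitted=3
After char 7 ('p'=41): chars_in_quartet=4 acc=0x53C7E9 -> emit 53 C7 E9, reset; bytes_emitted=6
After char 8 ('B'=1): chars_in_quartet=1 acc=0x1 bytes_emitted=6
After char 9 ('+'=62): chars_in_quartet=2 acc=0x7E bytes_emitted=6
After char 10 ('X'=23): chars_in_quartet=3 acc=0x1F97 bytes_emitted=6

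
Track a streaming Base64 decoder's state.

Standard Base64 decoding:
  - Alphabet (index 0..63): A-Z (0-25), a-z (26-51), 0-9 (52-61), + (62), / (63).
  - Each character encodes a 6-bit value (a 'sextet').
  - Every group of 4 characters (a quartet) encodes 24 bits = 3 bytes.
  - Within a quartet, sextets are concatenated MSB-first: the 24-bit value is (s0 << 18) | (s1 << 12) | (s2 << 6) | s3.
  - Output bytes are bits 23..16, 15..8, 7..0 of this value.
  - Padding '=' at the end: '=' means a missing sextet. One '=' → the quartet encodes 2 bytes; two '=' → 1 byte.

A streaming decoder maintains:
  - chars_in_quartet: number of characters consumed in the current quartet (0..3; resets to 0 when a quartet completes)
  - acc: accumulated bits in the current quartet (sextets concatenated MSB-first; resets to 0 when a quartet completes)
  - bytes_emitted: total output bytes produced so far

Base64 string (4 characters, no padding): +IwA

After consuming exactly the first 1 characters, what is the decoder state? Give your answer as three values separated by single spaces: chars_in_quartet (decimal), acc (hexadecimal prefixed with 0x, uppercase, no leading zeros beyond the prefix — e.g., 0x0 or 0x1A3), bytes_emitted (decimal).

Answer: 1 0x3E 0

Derivation:
After char 0 ('+'=62): chars_in_quartet=1 acc=0x3E bytes_emitted=0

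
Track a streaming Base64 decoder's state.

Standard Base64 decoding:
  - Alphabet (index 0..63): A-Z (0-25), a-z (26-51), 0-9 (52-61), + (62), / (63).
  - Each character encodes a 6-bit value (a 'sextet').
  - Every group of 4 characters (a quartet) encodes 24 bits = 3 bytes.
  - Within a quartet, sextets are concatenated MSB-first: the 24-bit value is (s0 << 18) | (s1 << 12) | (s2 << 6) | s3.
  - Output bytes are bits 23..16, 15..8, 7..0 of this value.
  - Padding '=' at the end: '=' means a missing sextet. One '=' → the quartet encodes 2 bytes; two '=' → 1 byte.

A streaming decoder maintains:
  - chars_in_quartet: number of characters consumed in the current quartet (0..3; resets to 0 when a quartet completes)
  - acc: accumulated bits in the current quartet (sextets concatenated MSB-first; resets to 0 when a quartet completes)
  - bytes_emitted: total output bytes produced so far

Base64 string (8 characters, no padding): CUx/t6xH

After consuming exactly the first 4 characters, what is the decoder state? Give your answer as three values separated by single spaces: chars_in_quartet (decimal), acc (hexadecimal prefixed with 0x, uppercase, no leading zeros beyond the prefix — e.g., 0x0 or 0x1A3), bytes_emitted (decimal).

Answer: 0 0x0 3

Derivation:
After char 0 ('C'=2): chars_in_quartet=1 acc=0x2 bytes_emitted=0
After char 1 ('U'=20): chars_in_quartet=2 acc=0x94 bytes_emitted=0
After char 2 ('x'=49): chars_in_quartet=3 acc=0x2531 bytes_emitted=0
After char 3 ('/'=63): chars_in_quartet=4 acc=0x94C7F -> emit 09 4C 7F, reset; bytes_emitted=3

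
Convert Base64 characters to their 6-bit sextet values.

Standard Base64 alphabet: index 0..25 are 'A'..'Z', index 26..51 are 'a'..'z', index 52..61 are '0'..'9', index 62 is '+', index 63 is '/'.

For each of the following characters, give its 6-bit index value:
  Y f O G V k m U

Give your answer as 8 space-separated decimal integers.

Answer: 24 31 14 6 21 36 38 20

Derivation:
'Y': A..Z range, ord('Y') − ord('A') = 24
'f': a..z range, 26 + ord('f') − ord('a') = 31
'O': A..Z range, ord('O') − ord('A') = 14
'G': A..Z range, ord('G') − ord('A') = 6
'V': A..Z range, ord('V') − ord('A') = 21
'k': a..z range, 26 + ord('k') − ord('a') = 36
'm': a..z range, 26 + ord('m') − ord('a') = 38
'U': A..Z range, ord('U') − ord('A') = 20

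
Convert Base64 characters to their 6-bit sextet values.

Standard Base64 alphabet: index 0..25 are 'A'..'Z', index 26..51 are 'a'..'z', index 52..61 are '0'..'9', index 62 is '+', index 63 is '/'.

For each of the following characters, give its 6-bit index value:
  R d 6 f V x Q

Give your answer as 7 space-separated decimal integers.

Answer: 17 29 58 31 21 49 16

Derivation:
'R': A..Z range, ord('R') − ord('A') = 17
'd': a..z range, 26 + ord('d') − ord('a') = 29
'6': 0..9 range, 52 + ord('6') − ord('0') = 58
'f': a..z range, 26 + ord('f') − ord('a') = 31
'V': A..Z range, ord('V') − ord('A') = 21
'x': a..z range, 26 + ord('x') − ord('a') = 49
'Q': A..Z range, ord('Q') − ord('A') = 16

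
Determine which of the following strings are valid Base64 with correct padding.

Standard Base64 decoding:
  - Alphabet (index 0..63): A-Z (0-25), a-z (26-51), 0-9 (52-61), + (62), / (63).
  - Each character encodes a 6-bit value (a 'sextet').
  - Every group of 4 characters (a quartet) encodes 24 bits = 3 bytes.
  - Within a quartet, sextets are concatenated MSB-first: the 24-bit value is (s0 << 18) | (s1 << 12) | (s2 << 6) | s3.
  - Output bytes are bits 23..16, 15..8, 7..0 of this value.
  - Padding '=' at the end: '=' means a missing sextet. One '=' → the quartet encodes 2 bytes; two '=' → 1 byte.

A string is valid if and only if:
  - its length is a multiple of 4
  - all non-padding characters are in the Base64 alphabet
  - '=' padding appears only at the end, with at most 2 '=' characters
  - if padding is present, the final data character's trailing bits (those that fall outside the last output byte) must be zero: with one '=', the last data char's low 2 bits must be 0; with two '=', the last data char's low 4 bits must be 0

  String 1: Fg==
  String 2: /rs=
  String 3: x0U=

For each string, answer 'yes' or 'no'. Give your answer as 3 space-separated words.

String 1: 'Fg==' → valid
String 2: '/rs=' → valid
String 3: 'x0U=' → valid

Answer: yes yes yes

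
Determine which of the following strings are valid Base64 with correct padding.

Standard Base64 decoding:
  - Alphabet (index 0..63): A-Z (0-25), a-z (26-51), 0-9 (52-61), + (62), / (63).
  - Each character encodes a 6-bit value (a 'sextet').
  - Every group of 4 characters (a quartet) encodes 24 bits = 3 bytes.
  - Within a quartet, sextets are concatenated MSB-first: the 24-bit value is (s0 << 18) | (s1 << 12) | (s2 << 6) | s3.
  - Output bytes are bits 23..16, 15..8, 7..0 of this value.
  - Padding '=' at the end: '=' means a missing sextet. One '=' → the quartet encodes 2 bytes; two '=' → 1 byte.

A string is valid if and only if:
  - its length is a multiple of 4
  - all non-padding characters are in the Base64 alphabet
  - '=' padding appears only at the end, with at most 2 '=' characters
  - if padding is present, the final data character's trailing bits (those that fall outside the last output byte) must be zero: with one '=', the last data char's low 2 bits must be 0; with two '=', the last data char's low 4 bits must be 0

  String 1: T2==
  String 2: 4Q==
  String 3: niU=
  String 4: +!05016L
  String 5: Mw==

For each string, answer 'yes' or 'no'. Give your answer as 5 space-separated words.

String 1: 'T2==' → invalid (bad trailing bits)
String 2: '4Q==' → valid
String 3: 'niU=' → valid
String 4: '+!05016L' → invalid (bad char(s): ['!'])
String 5: 'Mw==' → valid

Answer: no yes yes no yes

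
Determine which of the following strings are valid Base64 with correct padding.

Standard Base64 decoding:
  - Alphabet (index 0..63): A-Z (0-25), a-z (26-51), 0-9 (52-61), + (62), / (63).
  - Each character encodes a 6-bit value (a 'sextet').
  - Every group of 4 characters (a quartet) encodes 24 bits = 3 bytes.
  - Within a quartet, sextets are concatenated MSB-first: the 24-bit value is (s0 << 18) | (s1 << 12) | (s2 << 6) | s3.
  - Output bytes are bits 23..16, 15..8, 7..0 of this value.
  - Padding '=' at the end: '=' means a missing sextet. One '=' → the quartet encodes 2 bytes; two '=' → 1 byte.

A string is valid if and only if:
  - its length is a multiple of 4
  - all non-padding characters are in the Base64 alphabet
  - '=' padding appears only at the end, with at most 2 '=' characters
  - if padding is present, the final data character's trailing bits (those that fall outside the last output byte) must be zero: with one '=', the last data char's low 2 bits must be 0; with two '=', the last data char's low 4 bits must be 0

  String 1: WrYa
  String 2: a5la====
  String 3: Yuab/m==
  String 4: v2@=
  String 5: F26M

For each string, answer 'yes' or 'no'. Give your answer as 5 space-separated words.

String 1: 'WrYa' → valid
String 2: 'a5la====' → invalid (4 pad chars (max 2))
String 3: 'Yuab/m==' → invalid (bad trailing bits)
String 4: 'v2@=' → invalid (bad char(s): ['@'])
String 5: 'F26M' → valid

Answer: yes no no no yes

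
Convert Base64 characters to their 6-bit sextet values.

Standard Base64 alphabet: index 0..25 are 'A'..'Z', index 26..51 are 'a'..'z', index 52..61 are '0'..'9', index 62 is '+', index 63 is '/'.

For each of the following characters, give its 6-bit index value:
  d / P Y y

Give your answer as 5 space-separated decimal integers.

Answer: 29 63 15 24 50

Derivation:
'd': a..z range, 26 + ord('d') − ord('a') = 29
'/': index 63
'P': A..Z range, ord('P') − ord('A') = 15
'Y': A..Z range, ord('Y') − ord('A') = 24
'y': a..z range, 26 + ord('y') − ord('a') = 50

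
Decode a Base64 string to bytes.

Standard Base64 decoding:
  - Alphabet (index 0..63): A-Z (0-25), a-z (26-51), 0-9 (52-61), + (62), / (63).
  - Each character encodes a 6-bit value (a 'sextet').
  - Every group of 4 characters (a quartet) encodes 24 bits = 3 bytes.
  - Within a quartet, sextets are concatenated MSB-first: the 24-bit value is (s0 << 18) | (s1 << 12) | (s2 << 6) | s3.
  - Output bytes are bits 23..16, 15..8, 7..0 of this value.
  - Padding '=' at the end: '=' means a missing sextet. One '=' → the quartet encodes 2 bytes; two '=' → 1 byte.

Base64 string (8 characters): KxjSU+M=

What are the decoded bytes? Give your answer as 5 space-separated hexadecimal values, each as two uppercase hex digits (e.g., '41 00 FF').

After char 0 ('K'=10): chars_in_quartet=1 acc=0xA bytes_emitted=0
After char 1 ('x'=49): chars_in_quartet=2 acc=0x2B1 bytes_emitted=0
After char 2 ('j'=35): chars_in_quartet=3 acc=0xAC63 bytes_emitted=0
After char 3 ('S'=18): chars_in_quartet=4 acc=0x2B18D2 -> emit 2B 18 D2, reset; bytes_emitted=3
After char 4 ('U'=20): chars_in_quartet=1 acc=0x14 bytes_emitted=3
After char 5 ('+'=62): chars_in_quartet=2 acc=0x53E bytes_emitted=3
After char 6 ('M'=12): chars_in_quartet=3 acc=0x14F8C bytes_emitted=3
Padding '=': partial quartet acc=0x14F8C -> emit 53 E3; bytes_emitted=5

Answer: 2B 18 D2 53 E3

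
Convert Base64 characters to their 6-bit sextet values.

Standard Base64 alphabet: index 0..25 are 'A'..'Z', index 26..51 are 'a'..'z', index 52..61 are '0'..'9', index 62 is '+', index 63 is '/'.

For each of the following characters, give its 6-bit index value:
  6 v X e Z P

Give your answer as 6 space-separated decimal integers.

'6': 0..9 range, 52 + ord('6') − ord('0') = 58
'v': a..z range, 26 + ord('v') − ord('a') = 47
'X': A..Z range, ord('X') − ord('A') = 23
'e': a..z range, 26 + ord('e') − ord('a') = 30
'Z': A..Z range, ord('Z') − ord('A') = 25
'P': A..Z range, ord('P') − ord('A') = 15

Answer: 58 47 23 30 25 15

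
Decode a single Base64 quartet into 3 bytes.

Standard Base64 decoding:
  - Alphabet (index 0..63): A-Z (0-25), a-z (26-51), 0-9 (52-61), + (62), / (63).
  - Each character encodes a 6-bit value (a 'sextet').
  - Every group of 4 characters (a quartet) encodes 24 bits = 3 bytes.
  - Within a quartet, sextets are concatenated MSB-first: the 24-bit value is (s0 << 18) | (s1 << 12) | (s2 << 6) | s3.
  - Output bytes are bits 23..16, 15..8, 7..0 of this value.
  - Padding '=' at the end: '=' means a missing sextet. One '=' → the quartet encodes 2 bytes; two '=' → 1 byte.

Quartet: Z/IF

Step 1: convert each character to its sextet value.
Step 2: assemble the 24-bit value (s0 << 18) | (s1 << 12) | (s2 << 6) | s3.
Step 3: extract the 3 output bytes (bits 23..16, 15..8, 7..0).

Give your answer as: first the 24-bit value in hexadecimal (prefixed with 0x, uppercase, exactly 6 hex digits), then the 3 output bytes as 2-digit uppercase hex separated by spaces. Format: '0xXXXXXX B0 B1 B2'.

Sextets: Z=25, /=63, I=8, F=5
24-bit: (25<<18) | (63<<12) | (8<<6) | 5
      = 0x640000 | 0x03F000 | 0x000200 | 0x000005
      = 0x67F205
Bytes: (v>>16)&0xFF=67, (v>>8)&0xFF=F2, v&0xFF=05

Answer: 0x67F205 67 F2 05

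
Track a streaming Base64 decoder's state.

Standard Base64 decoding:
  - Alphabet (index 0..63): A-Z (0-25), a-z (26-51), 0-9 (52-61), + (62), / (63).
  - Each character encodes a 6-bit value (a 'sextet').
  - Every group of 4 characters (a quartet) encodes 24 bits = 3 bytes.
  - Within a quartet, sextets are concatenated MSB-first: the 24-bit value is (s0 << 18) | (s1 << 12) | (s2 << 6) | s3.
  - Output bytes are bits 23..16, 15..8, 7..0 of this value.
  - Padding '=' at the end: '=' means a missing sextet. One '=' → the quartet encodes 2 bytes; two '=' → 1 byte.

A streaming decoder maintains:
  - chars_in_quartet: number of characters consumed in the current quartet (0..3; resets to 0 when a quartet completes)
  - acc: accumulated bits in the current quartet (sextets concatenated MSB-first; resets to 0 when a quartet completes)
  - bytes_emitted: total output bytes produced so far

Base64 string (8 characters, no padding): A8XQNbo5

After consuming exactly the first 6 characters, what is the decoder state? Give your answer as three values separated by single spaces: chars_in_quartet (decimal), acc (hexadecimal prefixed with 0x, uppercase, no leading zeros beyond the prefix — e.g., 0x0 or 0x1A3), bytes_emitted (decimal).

After char 0 ('A'=0): chars_in_quartet=1 acc=0x0 bytes_emitted=0
After char 1 ('8'=60): chars_in_quartet=2 acc=0x3C bytes_emitted=0
After char 2 ('X'=23): chars_in_quartet=3 acc=0xF17 bytes_emitted=0
After char 3 ('Q'=16): chars_in_quartet=4 acc=0x3C5D0 -> emit 03 C5 D0, reset; bytes_emitted=3
After char 4 ('N'=13): chars_in_quartet=1 acc=0xD bytes_emitted=3
After char 5 ('b'=27): chars_in_quartet=2 acc=0x35B bytes_emitted=3

Answer: 2 0x35B 3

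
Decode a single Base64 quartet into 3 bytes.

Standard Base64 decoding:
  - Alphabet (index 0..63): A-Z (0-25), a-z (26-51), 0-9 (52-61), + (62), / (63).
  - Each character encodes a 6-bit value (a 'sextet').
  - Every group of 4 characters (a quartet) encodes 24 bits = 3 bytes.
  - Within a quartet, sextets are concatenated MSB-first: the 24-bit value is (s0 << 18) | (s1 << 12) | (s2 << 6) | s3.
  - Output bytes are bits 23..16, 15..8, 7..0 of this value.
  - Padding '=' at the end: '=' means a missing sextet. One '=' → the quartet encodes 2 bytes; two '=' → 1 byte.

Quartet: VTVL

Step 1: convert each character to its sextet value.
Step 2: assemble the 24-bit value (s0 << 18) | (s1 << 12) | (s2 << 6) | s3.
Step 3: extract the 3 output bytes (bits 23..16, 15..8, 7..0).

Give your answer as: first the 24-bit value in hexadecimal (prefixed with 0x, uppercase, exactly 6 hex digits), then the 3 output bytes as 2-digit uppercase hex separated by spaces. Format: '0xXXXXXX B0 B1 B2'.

Answer: 0x55354B 55 35 4B

Derivation:
Sextets: V=21, T=19, V=21, L=11
24-bit: (21<<18) | (19<<12) | (21<<6) | 11
      = 0x540000 | 0x013000 | 0x000540 | 0x00000B
      = 0x55354B
Bytes: (v>>16)&0xFF=55, (v>>8)&0xFF=35, v&0xFF=4B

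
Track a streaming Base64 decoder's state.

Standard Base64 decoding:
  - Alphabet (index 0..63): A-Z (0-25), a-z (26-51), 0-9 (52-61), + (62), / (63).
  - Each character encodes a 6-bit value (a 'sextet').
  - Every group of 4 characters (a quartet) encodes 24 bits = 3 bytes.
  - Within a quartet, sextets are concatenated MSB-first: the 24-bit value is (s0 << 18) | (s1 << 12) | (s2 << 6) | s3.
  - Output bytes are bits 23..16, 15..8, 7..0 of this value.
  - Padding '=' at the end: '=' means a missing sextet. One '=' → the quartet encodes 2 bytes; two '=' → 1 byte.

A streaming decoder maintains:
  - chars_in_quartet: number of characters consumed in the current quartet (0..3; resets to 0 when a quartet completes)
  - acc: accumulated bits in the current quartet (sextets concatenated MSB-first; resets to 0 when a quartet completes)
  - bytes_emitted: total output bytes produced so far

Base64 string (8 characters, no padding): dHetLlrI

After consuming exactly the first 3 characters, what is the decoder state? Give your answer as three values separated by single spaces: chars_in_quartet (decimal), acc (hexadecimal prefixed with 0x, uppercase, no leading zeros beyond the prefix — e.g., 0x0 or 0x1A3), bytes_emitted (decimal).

After char 0 ('d'=29): chars_in_quartet=1 acc=0x1D bytes_emitted=0
After char 1 ('H'=7): chars_in_quartet=2 acc=0x747 bytes_emitted=0
After char 2 ('e'=30): chars_in_quartet=3 acc=0x1D1DE bytes_emitted=0

Answer: 3 0x1D1DE 0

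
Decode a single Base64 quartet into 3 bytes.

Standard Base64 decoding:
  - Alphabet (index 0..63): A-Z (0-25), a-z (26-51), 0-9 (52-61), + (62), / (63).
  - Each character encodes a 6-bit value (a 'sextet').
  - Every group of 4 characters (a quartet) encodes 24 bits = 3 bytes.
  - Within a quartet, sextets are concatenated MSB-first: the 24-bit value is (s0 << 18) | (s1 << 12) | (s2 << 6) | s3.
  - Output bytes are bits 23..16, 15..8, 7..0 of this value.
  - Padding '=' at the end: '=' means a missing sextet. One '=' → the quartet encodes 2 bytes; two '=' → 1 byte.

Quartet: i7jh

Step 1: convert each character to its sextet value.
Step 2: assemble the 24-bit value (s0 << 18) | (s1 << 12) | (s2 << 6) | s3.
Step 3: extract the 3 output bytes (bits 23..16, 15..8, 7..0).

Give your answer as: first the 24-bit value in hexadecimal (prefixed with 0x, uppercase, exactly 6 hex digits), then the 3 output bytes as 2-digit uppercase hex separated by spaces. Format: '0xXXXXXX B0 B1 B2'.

Sextets: i=34, 7=59, j=35, h=33
24-bit: (34<<18) | (59<<12) | (35<<6) | 33
      = 0x880000 | 0x03B000 | 0x0008C0 | 0x000021
      = 0x8BB8E1
Bytes: (v>>16)&0xFF=8B, (v>>8)&0xFF=B8, v&0xFF=E1

Answer: 0x8BB8E1 8B B8 E1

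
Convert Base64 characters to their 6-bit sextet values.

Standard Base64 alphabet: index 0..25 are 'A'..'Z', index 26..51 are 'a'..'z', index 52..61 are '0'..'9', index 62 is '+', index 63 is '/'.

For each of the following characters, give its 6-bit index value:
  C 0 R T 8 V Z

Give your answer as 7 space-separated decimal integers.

'C': A..Z range, ord('C') − ord('A') = 2
'0': 0..9 range, 52 + ord('0') − ord('0') = 52
'R': A..Z range, ord('R') − ord('A') = 17
'T': A..Z range, ord('T') − ord('A') = 19
'8': 0..9 range, 52 + ord('8') − ord('0') = 60
'V': A..Z range, ord('V') − ord('A') = 21
'Z': A..Z range, ord('Z') − ord('A') = 25

Answer: 2 52 17 19 60 21 25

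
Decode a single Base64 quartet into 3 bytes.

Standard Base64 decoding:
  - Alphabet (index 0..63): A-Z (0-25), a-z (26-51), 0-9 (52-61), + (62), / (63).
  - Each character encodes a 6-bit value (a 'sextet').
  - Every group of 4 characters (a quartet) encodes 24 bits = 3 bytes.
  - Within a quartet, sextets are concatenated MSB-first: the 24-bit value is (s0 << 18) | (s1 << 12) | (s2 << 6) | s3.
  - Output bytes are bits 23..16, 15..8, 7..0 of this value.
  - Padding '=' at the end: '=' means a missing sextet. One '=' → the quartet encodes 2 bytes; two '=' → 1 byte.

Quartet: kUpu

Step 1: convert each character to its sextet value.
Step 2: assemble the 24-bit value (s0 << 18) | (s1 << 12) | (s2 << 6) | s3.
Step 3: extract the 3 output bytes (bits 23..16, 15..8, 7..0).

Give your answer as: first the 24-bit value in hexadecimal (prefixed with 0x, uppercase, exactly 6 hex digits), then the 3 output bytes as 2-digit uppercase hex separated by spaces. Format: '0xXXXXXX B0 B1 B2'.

Sextets: k=36, U=20, p=41, u=46
24-bit: (36<<18) | (20<<12) | (41<<6) | 46
      = 0x900000 | 0x014000 | 0x000A40 | 0x00002E
      = 0x914A6E
Bytes: (v>>16)&0xFF=91, (v>>8)&0xFF=4A, v&0xFF=6E

Answer: 0x914A6E 91 4A 6E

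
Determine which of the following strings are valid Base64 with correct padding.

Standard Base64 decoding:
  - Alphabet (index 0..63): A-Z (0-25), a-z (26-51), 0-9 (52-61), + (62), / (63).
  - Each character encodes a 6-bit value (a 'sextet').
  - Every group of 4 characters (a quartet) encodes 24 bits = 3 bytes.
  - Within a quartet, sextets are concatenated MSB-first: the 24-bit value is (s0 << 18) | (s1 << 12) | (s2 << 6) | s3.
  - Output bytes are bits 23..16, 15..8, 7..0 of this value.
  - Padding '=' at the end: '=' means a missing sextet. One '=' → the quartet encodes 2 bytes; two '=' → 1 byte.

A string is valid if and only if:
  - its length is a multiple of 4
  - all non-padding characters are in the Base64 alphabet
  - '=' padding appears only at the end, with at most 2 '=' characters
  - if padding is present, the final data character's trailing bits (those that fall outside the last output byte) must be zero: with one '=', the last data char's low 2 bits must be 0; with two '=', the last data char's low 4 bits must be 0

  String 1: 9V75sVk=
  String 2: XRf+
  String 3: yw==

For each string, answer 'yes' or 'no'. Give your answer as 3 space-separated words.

Answer: yes yes yes

Derivation:
String 1: '9V75sVk=' → valid
String 2: 'XRf+' → valid
String 3: 'yw==' → valid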